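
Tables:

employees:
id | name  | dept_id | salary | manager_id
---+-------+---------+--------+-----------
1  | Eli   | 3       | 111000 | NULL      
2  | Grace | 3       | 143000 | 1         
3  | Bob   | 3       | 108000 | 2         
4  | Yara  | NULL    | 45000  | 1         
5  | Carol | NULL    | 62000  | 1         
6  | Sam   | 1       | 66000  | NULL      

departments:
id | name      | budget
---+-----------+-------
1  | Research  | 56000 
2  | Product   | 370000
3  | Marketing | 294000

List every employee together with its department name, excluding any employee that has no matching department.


INNER JOIN keeps only employees rows whose dept_id matches an id in departments. Walk through each employee:
  - employee 1 (Eli): dept_id=3 -> matches Marketing
  - employee 2 (Grace): dept_id=3 -> matches Marketing
  - employee 3 (Bob): dept_id=3 -> matches Marketing
  - employee 4 (Yara): dept_id=NULL, no match -> dropped
  - employee 5 (Carol): dept_id=NULL, no match -> dropped
  - employee 6 (Sam): dept_id=1 -> matches Research
So 2 of 6 rows are dropped.

SQL:
SELECT a.name, b.name AS department
FROM employees a
INNER JOIN departments b ON a.dept_id = b.id

Result:
name  | department
------+-----------
Eli   | Marketing 
Grace | Marketing 
Bob   | Marketing 
Sam   | Research  


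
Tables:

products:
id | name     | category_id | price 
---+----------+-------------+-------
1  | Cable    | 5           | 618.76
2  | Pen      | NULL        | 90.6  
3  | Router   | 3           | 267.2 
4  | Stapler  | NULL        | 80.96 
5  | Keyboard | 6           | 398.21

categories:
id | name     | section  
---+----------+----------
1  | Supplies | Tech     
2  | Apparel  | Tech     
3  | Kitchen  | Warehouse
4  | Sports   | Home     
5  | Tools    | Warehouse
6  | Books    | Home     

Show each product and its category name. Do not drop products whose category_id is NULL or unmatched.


LEFT JOIN keeps every row from products (the left table); where category_id has no match in categories, the category columns become NULL. Walk through each product:
  - product 1 (Cable): category_id=5 -> matches Tools
  - product 2 (Pen): category_id=NULL, no match -> kept with NULL
  - product 3 (Router): category_id=3 -> matches Kitchen
  - product 4 (Stapler): category_id=NULL, no match -> kept with NULL
  - product 5 (Keyboard): category_id=6 -> matches Books
All 5 rows appear; 2 have NULL category.

SQL:
SELECT a.name, b.name AS category
FROM products a
LEFT JOIN categories b ON a.category_id = b.id

Result:
name     | category
---------+---------
Cable    | Tools   
Pen      | NULL    
Router   | Kitchen 
Stapler  | NULL    
Keyboard | Books   


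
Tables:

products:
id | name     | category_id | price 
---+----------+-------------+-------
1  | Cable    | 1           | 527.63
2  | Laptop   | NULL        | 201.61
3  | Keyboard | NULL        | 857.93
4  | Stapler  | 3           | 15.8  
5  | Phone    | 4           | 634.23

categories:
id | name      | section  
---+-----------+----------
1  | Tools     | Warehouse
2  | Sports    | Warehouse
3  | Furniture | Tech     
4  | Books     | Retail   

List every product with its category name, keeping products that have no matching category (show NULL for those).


LEFT JOIN keeps every row from products (the left table); where category_id has no match in categories, the category columns become NULL. Walk through each product:
  - product 1 (Cable): category_id=1 -> matches Tools
  - product 2 (Laptop): category_id=NULL, no match -> kept with NULL
  - product 3 (Keyboard): category_id=NULL, no match -> kept with NULL
  - product 4 (Stapler): category_id=3 -> matches Furniture
  - product 5 (Phone): category_id=4 -> matches Books
All 5 rows appear; 2 have NULL category.

SQL:
SELECT a.name, b.name AS category
FROM products a
LEFT JOIN categories b ON a.category_id = b.id

Result:
name     | category 
---------+----------
Cable    | Tools    
Laptop   | NULL     
Keyboard | NULL     
Stapler  | Furniture
Phone    | Books    


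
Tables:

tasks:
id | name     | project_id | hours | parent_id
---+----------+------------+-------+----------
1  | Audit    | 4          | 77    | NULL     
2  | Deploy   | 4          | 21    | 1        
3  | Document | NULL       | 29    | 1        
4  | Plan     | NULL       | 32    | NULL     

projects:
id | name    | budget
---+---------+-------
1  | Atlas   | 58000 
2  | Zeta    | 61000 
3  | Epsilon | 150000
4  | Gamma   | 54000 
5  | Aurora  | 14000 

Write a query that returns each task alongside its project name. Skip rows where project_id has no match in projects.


INNER JOIN keeps only tasks rows whose project_id matches an id in projects. Walk through each task:
  - task 1 (Audit): project_id=4 -> matches Gamma
  - task 2 (Deploy): project_id=4 -> matches Gamma
  - task 3 (Document): project_id=NULL, no match -> dropped
  - task 4 (Plan): project_id=NULL, no match -> dropped
So 2 of 4 rows are dropped.

SQL:
SELECT a.name, b.name AS project
FROM tasks a
INNER JOIN projects b ON a.project_id = b.id

Result:
name   | project
-------+--------
Audit  | Gamma  
Deploy | Gamma  


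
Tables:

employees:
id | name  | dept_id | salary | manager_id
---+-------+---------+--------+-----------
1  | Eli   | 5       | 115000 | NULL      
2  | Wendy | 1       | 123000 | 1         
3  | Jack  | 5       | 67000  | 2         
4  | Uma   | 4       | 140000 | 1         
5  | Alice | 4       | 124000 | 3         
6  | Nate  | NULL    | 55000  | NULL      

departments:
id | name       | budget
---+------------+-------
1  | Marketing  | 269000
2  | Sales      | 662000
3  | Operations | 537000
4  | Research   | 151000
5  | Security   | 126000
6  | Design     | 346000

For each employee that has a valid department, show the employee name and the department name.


INNER JOIN keeps only employees rows whose dept_id matches an id in departments. Walk through each employee:
  - employee 1 (Eli): dept_id=5 -> matches Security
  - employee 2 (Wendy): dept_id=1 -> matches Marketing
  - employee 3 (Jack): dept_id=5 -> matches Security
  - employee 4 (Uma): dept_id=4 -> matches Research
  - employee 5 (Alice): dept_id=4 -> matches Research
  - employee 6 (Nate): dept_id=NULL, no match -> dropped
So 1 of 6 rows is dropped.

SQL:
SELECT a.name, b.name AS department
FROM employees a
INNER JOIN departments b ON a.dept_id = b.id

Result:
name  | department
------+-----------
Eli   | Security  
Wendy | Marketing 
Jack  | Security  
Uma   | Research  
Alice | Research  


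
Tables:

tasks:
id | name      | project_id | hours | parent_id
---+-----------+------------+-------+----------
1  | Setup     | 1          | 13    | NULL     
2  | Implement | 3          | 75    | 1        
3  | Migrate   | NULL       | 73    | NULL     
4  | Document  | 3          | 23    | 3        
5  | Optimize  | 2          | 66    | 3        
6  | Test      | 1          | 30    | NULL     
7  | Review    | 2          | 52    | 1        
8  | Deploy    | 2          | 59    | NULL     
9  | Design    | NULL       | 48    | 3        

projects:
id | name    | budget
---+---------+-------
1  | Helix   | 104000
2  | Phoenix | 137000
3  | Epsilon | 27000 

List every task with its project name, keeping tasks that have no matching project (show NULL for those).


LEFT JOIN keeps every row from tasks (the left table); where project_id has no match in projects, the project columns become NULL. Walk through each task:
  - task 1 (Setup): project_id=1 -> matches Helix
  - task 2 (Implement): project_id=3 -> matches Epsilon
  - task 3 (Migrate): project_id=NULL, no match -> kept with NULL
  - task 4 (Document): project_id=3 -> matches Epsilon
  - task 5 (Optimize): project_id=2 -> matches Phoenix
  - task 6 (Test): project_id=1 -> matches Helix
  - task 7 (Review): project_id=2 -> matches Phoenix
  - task 8 (Deploy): project_id=2 -> matches Phoenix
  - task 9 (Design): project_id=NULL, no match -> kept with NULL
All 9 rows appear; 2 have NULL project.

SQL:
SELECT a.name, b.name AS project
FROM tasks a
LEFT JOIN projects b ON a.project_id = b.id

Result:
name      | project
----------+--------
Setup     | Helix  
Implement | Epsilon
Migrate   | NULL   
Document  | Epsilon
Optimize  | Phoenix
Test      | Helix  
Review    | Phoenix
Deploy    | Phoenix
Design    | NULL   


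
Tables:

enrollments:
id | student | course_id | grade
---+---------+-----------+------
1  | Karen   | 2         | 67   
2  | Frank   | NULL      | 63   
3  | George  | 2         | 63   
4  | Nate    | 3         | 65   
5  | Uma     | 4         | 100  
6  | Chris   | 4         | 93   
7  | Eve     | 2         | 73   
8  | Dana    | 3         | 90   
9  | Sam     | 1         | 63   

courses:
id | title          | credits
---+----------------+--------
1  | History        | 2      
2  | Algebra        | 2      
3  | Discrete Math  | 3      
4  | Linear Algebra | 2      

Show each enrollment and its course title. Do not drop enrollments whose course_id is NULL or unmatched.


LEFT JOIN keeps every row from enrollments (the left table); where course_id has no match in courses, the course columns become NULL. Walk through each enrollment:
  - enrollment 1 (Karen): course_id=2 -> matches Algebra
  - enrollment 2 (Frank): course_id=NULL, no match -> kept with NULL
  - enrollment 3 (George): course_id=2 -> matches Algebra
  - enrollment 4 (Nate): course_id=3 -> matches Discrete Math
  - enrollment 5 (Uma): course_id=4 -> matches Linear Algebra
  - enrollment 6 (Chris): course_id=4 -> matches Linear Algebra
  - enrollment 7 (Eve): course_id=2 -> matches Algebra
  - enrollment 8 (Dana): course_id=3 -> matches Discrete Math
  - enrollment 9 (Sam): course_id=1 -> matches History
All 9 rows appear; 1 has NULL course.

SQL:
SELECT a.student, b.title AS course
FROM enrollments a
LEFT JOIN courses b ON a.course_id = b.id

Result:
student | course        
--------+---------------
Karen   | Algebra       
Frank   | NULL          
George  | Algebra       
Nate    | Discrete Math 
Uma     | Linear Algebra
Chris   | Linear Algebra
Eve     | Algebra       
Dana    | Discrete Math 
Sam     | History       


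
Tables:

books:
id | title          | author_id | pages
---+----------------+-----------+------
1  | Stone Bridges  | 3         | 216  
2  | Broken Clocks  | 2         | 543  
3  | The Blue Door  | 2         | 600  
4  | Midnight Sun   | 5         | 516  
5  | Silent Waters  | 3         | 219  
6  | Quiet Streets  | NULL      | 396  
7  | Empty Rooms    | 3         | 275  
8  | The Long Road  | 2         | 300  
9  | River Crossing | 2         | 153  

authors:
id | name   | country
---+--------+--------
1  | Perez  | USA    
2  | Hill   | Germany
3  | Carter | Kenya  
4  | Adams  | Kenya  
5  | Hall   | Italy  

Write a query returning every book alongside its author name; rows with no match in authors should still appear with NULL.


LEFT JOIN keeps every row from books (the left table); where author_id has no match in authors, the author columns become NULL. Walk through each book:
  - book 1 (Stone Bridges): author_id=3 -> matches Carter
  - book 2 (Broken Clocks): author_id=2 -> matches Hill
  - book 3 (The Blue Door): author_id=2 -> matches Hill
  - book 4 (Midnight Sun): author_id=5 -> matches Hall
  - book 5 (Silent Waters): author_id=3 -> matches Carter
  - book 6 (Quiet Streets): author_id=NULL, no match -> kept with NULL
  - book 7 (Empty Rooms): author_id=3 -> matches Carter
  - book 8 (The Long Road): author_id=2 -> matches Hill
  - book 9 (River Crossing): author_id=2 -> matches Hill
All 9 rows appear; 1 has NULL author.

SQL:
SELECT a.title, b.name AS author
FROM books a
LEFT JOIN authors b ON a.author_id = b.id

Result:
title          | author
---------------+-------
Stone Bridges  | Carter
Broken Clocks  | Hill  
The Blue Door  | Hill  
Midnight Sun   | Hall  
Silent Waters  | Carter
Quiet Streets  | NULL  
Empty Rooms    | Carter
The Long Road  | Hill  
River Crossing | Hill  


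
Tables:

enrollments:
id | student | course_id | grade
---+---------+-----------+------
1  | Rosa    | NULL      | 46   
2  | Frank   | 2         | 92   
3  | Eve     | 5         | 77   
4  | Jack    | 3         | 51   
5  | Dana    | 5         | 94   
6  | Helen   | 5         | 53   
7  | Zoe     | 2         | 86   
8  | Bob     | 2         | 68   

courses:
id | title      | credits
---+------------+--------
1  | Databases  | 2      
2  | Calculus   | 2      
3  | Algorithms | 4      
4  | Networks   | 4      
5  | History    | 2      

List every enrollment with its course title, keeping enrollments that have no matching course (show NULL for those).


LEFT JOIN keeps every row from enrollments (the left table); where course_id has no match in courses, the course columns become NULL. Walk through each enrollment:
  - enrollment 1 (Rosa): course_id=NULL, no match -> kept with NULL
  - enrollment 2 (Frank): course_id=2 -> matches Calculus
  - enrollment 3 (Eve): course_id=5 -> matches History
  - enrollment 4 (Jack): course_id=3 -> matches Algorithms
  - enrollment 5 (Dana): course_id=5 -> matches History
  - enrollment 6 (Helen): course_id=5 -> matches History
  - enrollment 7 (Zoe): course_id=2 -> matches Calculus
  - enrollment 8 (Bob): course_id=2 -> matches Calculus
All 8 rows appear; 1 has NULL course.

SQL:
SELECT a.student, b.title AS course
FROM enrollments a
LEFT JOIN courses b ON a.course_id = b.id

Result:
student | course    
--------+-----------
Rosa    | NULL      
Frank   | Calculus  
Eve     | History   
Jack    | Algorithms
Dana    | History   
Helen   | History   
Zoe     | Calculus  
Bob     | Calculus  


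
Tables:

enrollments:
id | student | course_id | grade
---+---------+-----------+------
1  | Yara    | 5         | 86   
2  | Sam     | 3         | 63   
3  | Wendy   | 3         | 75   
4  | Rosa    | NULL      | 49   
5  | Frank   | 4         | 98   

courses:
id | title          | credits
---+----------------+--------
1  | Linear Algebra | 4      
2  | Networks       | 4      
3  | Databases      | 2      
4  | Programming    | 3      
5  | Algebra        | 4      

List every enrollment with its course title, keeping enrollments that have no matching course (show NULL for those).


LEFT JOIN keeps every row from enrollments (the left table); where course_id has no match in courses, the course columns become NULL. Walk through each enrollment:
  - enrollment 1 (Yara): course_id=5 -> matches Algebra
  - enrollment 2 (Sam): course_id=3 -> matches Databases
  - enrollment 3 (Wendy): course_id=3 -> matches Databases
  - enrollment 4 (Rosa): course_id=NULL, no match -> kept with NULL
  - enrollment 5 (Frank): course_id=4 -> matches Programming
All 5 rows appear; 1 has NULL course.

SQL:
SELECT a.student, b.title AS course
FROM enrollments a
LEFT JOIN courses b ON a.course_id = b.id

Result:
student | course     
--------+------------
Yara    | Algebra    
Sam     | Databases  
Wendy   | Databases  
Rosa    | NULL       
Frank   | Programming


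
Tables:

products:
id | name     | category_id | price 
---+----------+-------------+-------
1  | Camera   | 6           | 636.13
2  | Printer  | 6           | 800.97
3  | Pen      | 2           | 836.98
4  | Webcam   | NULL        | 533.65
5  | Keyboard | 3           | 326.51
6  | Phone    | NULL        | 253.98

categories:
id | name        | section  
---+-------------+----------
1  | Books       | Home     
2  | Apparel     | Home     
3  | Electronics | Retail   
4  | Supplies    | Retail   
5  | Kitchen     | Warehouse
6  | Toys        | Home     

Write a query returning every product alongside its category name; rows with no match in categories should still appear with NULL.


LEFT JOIN keeps every row from products (the left table); where category_id has no match in categories, the category columns become NULL. Walk through each product:
  - product 1 (Camera): category_id=6 -> matches Toys
  - product 2 (Printer): category_id=6 -> matches Toys
  - product 3 (Pen): category_id=2 -> matches Apparel
  - product 4 (Webcam): category_id=NULL, no match -> kept with NULL
  - product 5 (Keyboard): category_id=3 -> matches Electronics
  - product 6 (Phone): category_id=NULL, no match -> kept with NULL
All 6 rows appear; 2 have NULL category.

SQL:
SELECT a.name, b.name AS category
FROM products a
LEFT JOIN categories b ON a.category_id = b.id

Result:
name     | category   
---------+------------
Camera   | Toys       
Printer  | Toys       
Pen      | Apparel    
Webcam   | NULL       
Keyboard | Electronics
Phone    | NULL       


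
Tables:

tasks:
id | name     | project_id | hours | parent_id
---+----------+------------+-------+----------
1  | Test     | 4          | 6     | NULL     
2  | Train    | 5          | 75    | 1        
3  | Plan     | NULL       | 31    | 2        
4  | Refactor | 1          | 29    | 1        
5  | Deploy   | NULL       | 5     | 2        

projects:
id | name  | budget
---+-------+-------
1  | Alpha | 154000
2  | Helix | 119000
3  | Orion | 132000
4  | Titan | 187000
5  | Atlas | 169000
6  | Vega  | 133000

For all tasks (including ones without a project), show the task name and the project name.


LEFT JOIN keeps every row from tasks (the left table); where project_id has no match in projects, the project columns become NULL. Walk through each task:
  - task 1 (Test): project_id=4 -> matches Titan
  - task 2 (Train): project_id=5 -> matches Atlas
  - task 3 (Plan): project_id=NULL, no match -> kept with NULL
  - task 4 (Refactor): project_id=1 -> matches Alpha
  - task 5 (Deploy): project_id=NULL, no match -> kept with NULL
All 5 rows appear; 2 have NULL project.

SQL:
SELECT a.name, b.name AS project
FROM tasks a
LEFT JOIN projects b ON a.project_id = b.id

Result:
name     | project
---------+--------
Test     | Titan  
Train    | Atlas  
Plan     | NULL   
Refactor | Alpha  
Deploy   | NULL   


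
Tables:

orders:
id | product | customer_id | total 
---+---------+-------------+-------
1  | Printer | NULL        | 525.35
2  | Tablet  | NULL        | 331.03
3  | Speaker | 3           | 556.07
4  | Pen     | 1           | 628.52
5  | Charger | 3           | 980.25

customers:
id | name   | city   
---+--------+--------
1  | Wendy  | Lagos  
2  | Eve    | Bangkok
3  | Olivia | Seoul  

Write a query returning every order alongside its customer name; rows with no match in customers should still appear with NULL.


LEFT JOIN keeps every row from orders (the left table); where customer_id has no match in customers, the customer columns become NULL. Walk through each order:
  - order 1 (Printer): customer_id=NULL, no match -> kept with NULL
  - order 2 (Tablet): customer_id=NULL, no match -> kept with NULL
  - order 3 (Speaker): customer_id=3 -> matches Olivia
  - order 4 (Pen): customer_id=1 -> matches Wendy
  - order 5 (Charger): customer_id=3 -> matches Olivia
All 5 rows appear; 2 have NULL customer.

SQL:
SELECT a.product, b.name AS customer
FROM orders a
LEFT JOIN customers b ON a.customer_id = b.id

Result:
product | customer
--------+---------
Printer | NULL    
Tablet  | NULL    
Speaker | Olivia  
Pen     | Wendy   
Charger | Olivia  


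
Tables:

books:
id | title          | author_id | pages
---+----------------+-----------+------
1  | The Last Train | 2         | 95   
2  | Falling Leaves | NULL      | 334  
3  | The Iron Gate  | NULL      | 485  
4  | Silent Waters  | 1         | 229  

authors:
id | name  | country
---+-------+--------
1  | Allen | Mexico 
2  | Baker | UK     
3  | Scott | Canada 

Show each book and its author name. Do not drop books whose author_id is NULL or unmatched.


LEFT JOIN keeps every row from books (the left table); where author_id has no match in authors, the author columns become NULL. Walk through each book:
  - book 1 (The Last Train): author_id=2 -> matches Baker
  - book 2 (Falling Leaves): author_id=NULL, no match -> kept with NULL
  - book 3 (The Iron Gate): author_id=NULL, no match -> kept with NULL
  - book 4 (Silent Waters): author_id=1 -> matches Allen
All 4 rows appear; 2 have NULL author.

SQL:
SELECT a.title, b.name AS author
FROM books a
LEFT JOIN authors b ON a.author_id = b.id

Result:
title          | author
---------------+-------
The Last Train | Baker 
Falling Leaves | NULL  
The Iron Gate  | NULL  
Silent Waters  | Allen 


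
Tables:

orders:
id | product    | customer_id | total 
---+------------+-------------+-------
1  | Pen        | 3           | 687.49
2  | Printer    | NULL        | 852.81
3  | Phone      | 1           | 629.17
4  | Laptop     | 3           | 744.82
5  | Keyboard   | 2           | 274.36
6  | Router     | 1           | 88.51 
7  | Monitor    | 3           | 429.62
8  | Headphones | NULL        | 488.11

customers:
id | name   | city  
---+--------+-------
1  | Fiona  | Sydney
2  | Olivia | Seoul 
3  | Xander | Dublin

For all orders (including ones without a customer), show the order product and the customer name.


LEFT JOIN keeps every row from orders (the left table); where customer_id has no match in customers, the customer columns become NULL. Walk through each order:
  - order 1 (Pen): customer_id=3 -> matches Xander
  - order 2 (Printer): customer_id=NULL, no match -> kept with NULL
  - order 3 (Phone): customer_id=1 -> matches Fiona
  - order 4 (Laptop): customer_id=3 -> matches Xander
  - order 5 (Keyboard): customer_id=2 -> matches Olivia
  - order 6 (Router): customer_id=1 -> matches Fiona
  - order 7 (Monitor): customer_id=3 -> matches Xander
  - order 8 (Headphones): customer_id=NULL, no match -> kept with NULL
All 8 rows appear; 2 have NULL customer.

SQL:
SELECT a.product, b.name AS customer
FROM orders a
LEFT JOIN customers b ON a.customer_id = b.id

Result:
product    | customer
-----------+---------
Pen        | Xander  
Printer    | NULL    
Phone      | Fiona   
Laptop     | Xander  
Keyboard   | Olivia  
Router     | Fiona   
Monitor    | Xander  
Headphones | NULL    


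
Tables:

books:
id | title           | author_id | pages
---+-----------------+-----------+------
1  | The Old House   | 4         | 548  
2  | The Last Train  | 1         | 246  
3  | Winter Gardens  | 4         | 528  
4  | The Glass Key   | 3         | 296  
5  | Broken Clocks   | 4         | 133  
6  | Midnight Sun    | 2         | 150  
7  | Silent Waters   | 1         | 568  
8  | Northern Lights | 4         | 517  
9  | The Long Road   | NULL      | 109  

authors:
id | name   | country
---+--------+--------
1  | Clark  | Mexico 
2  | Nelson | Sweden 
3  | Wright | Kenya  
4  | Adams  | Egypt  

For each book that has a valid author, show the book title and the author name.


INNER JOIN keeps only books rows whose author_id matches an id in authors. Walk through each book:
  - book 1 (The Old House): author_id=4 -> matches Adams
  - book 2 (The Last Train): author_id=1 -> matches Clark
  - book 3 (Winter Gardens): author_id=4 -> matches Adams
  - book 4 (The Glass Key): author_id=3 -> matches Wright
  - book 5 (Broken Clocks): author_id=4 -> matches Adams
  - book 6 (Midnight Sun): author_id=2 -> matches Nelson
  - book 7 (Silent Waters): author_id=1 -> matches Clark
  - book 8 (Northern Lights): author_id=4 -> matches Adams
  - book 9 (The Long Road): author_id=NULL, no match -> dropped
So 1 of 9 rows is dropped.

SQL:
SELECT a.title, b.name AS author
FROM books a
INNER JOIN authors b ON a.author_id = b.id

Result:
title           | author
----------------+-------
The Old House   | Adams 
The Last Train  | Clark 
Winter Gardens  | Adams 
The Glass Key   | Wright
Broken Clocks   | Adams 
Midnight Sun    | Nelson
Silent Waters   | Clark 
Northern Lights | Adams 


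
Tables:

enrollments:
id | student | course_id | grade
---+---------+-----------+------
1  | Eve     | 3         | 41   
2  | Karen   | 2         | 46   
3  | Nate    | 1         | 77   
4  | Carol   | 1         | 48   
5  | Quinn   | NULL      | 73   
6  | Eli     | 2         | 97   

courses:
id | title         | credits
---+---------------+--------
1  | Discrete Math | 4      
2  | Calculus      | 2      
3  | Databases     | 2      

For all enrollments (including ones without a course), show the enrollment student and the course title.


LEFT JOIN keeps every row from enrollments (the left table); where course_id has no match in courses, the course columns become NULL. Walk through each enrollment:
  - enrollment 1 (Eve): course_id=3 -> matches Databases
  - enrollment 2 (Karen): course_id=2 -> matches Calculus
  - enrollment 3 (Nate): course_id=1 -> matches Discrete Math
  - enrollment 4 (Carol): course_id=1 -> matches Discrete Math
  - enrollment 5 (Quinn): course_id=NULL, no match -> kept with NULL
  - enrollment 6 (Eli): course_id=2 -> matches Calculus
All 6 rows appear; 1 has NULL course.

SQL:
SELECT a.student, b.title AS course
FROM enrollments a
LEFT JOIN courses b ON a.course_id = b.id

Result:
student | course       
--------+--------------
Eve     | Databases    
Karen   | Calculus     
Nate    | Discrete Math
Carol   | Discrete Math
Quinn   | NULL         
Eli     | Calculus     


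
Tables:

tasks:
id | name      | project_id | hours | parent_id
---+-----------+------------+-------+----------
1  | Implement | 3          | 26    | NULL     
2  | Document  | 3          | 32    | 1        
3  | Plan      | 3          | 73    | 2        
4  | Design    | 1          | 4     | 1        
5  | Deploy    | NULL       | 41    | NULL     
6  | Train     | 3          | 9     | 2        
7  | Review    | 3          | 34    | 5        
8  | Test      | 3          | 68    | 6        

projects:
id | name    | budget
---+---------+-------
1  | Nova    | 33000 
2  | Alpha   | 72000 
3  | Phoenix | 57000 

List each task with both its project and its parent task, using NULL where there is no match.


Two LEFT JOINs from the same base table tasks: one to projects via project_id, one to tasks itself via parent_id. Both are LEFT so every task is preserved.
Match against projects:
  - task 1 (Implement): project_id=3 -> matches Phoenix
  - task 2 (Document): project_id=3 -> matches Phoenix
  - task 3 (Plan): project_id=3 -> matches Phoenix
  - task 4 (Design): project_id=1 -> matches Nova
  - task 5 (Deploy): project_id=NULL, no match -> kept with NULL
  - task 6 (Train): project_id=3 -> matches Phoenix
  - task 7 (Review): project_id=3 -> matches Phoenix
  - task 8 (Test): project_id=3 -> matches Phoenix
Match against tasks (self):
  - task 1 (Implement): parent_id=NULL -> NULL
  - task 2 (Document): parent_id=1 -> Implement
  - task 3 (Plan): parent_id=2 -> Document
  - task 4 (Design): parent_id=1 -> Implement
  - task 5 (Deploy): parent_id=NULL -> NULL
  - task 6 (Train): parent_id=2 -> Document
  - task 7 (Review): parent_id=5 -> Deploy
  - task 8 (Test): parent_id=6 -> Train

SQL:
SELECT a.name, b.name AS project, c.name AS parent
FROM tasks a
LEFT JOIN projects b ON a.project_id = b.id
LEFT JOIN tasks c ON a.parent_id = c.id

Result:
name      | project | parent   
----------+---------+----------
Implement | Phoenix | NULL     
Document  | Phoenix | Implement
Plan      | Phoenix | Document 
Design    | Nova    | Implement
Deploy    | NULL    | NULL     
Train     | Phoenix | Document 
Review    | Phoenix | Deploy   
Test      | Phoenix | Train    


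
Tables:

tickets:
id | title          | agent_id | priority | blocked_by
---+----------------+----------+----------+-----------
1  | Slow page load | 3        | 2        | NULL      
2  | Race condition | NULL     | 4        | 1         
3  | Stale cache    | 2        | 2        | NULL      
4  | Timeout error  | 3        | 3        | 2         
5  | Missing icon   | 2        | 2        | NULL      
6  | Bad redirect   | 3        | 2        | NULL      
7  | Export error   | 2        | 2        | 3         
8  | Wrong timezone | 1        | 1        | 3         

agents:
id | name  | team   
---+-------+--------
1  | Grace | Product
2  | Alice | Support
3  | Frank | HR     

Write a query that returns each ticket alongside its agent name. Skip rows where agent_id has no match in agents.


INNER JOIN keeps only tickets rows whose agent_id matches an id in agents. Walk through each ticket:
  - ticket 1 (Slow page load): agent_id=3 -> matches Frank
  - ticket 2 (Race condition): agent_id=NULL, no match -> dropped
  - ticket 3 (Stale cache): agent_id=2 -> matches Alice
  - ticket 4 (Timeout error): agent_id=3 -> matches Frank
  - ticket 5 (Missing icon): agent_id=2 -> matches Alice
  - ticket 6 (Bad redirect): agent_id=3 -> matches Frank
  - ticket 7 (Export error): agent_id=2 -> matches Alice
  - ticket 8 (Wrong timezone): agent_id=1 -> matches Grace
So 1 of 8 rows is dropped.

SQL:
SELECT a.title, b.name AS agent
FROM tickets a
INNER JOIN agents b ON a.agent_id = b.id

Result:
title          | agent
---------------+------
Slow page load | Frank
Stale cache    | Alice
Timeout error  | Frank
Missing icon   | Alice
Bad redirect   | Frank
Export error   | Alice
Wrong timezone | Grace


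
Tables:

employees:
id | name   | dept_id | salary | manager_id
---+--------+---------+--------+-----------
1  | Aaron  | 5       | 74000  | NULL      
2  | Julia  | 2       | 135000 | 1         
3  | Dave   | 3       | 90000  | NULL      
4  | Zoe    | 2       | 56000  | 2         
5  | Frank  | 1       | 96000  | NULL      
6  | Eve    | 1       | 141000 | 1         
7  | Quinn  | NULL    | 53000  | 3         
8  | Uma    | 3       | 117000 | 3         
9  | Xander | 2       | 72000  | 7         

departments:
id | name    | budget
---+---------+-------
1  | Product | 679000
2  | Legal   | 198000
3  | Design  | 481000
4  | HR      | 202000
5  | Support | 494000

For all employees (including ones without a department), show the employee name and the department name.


LEFT JOIN keeps every row from employees (the left table); where dept_id has no match in departments, the department columns become NULL. Walk through each employee:
  - employee 1 (Aaron): dept_id=5 -> matches Support
  - employee 2 (Julia): dept_id=2 -> matches Legal
  - employee 3 (Dave): dept_id=3 -> matches Design
  - employee 4 (Zoe): dept_id=2 -> matches Legal
  - employee 5 (Frank): dept_id=1 -> matches Product
  - employee 6 (Eve): dept_id=1 -> matches Product
  - employee 7 (Quinn): dept_id=NULL, no match -> kept with NULL
  - employee 8 (Uma): dept_id=3 -> matches Design
  - employee 9 (Xander): dept_id=2 -> matches Legal
All 9 rows appear; 1 has NULL department.

SQL:
SELECT a.name, b.name AS department
FROM employees a
LEFT JOIN departments b ON a.dept_id = b.id

Result:
name   | department
-------+-----------
Aaron  | Support   
Julia  | Legal     
Dave   | Design    
Zoe    | Legal     
Frank  | Product   
Eve    | Product   
Quinn  | NULL      
Uma    | Design    
Xander | Legal     


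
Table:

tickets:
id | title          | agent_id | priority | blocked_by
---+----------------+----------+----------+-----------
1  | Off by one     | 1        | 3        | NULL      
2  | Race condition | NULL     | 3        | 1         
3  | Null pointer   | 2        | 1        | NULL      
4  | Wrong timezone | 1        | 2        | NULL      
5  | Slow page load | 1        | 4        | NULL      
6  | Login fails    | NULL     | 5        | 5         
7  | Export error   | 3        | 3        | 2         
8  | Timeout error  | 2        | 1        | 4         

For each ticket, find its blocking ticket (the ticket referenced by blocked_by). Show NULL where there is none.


This is a self-join: tickets is joined to a second copy of itself, matching each row's blocked_by to another row's id. Use LEFT JOIN so rows with blocked_by=NULL are kept.
  - ticket 1 (Off by one): blocked_by=NULL -> NULL
  - ticket 2 (Race condition): blocked_by=1 -> Off by one
  - ticket 3 (Null pointer): blocked_by=NULL -> NULL
  - ticket 4 (Wrong timezone): blocked_by=NULL -> NULL
  - ticket 5 (Slow page load): blocked_by=NULL -> NULL
  - ticket 6 (Login fails): blocked_by=5 -> Slow page load
  - ticket 7 (Export error): blocked_by=2 -> Race condition
  - ticket 8 (Timeout error): blocked_by=4 -> Wrong timezone

SQL:
SELECT a.title AS item, b.title AS blocked_by
FROM tickets a
LEFT JOIN tickets b ON a.blocked_by = b.id

Result:
item           | blocked_by    
---------------+---------------
Off by one     | NULL          
Race condition | Off by one    
Null pointer   | NULL          
Wrong timezone | NULL          
Slow page load | NULL          
Login fails    | Slow page load
Export error   | Race condition
Timeout error  | Wrong timezone


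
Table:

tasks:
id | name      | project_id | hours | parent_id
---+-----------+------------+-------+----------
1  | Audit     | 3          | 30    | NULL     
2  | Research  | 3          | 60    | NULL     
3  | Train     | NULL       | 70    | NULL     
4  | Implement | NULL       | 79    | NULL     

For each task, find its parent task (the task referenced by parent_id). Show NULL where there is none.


This is a self-join: tasks is joined to a second copy of itself, matching each row's parent_id to another row's id. Use LEFT JOIN so rows with parent_id=NULL are kept.
  - task 1 (Audit): parent_id=NULL -> NULL
  - task 2 (Research): parent_id=NULL -> NULL
  - task 3 (Train): parent_id=NULL -> NULL
  - task 4 (Implement): parent_id=NULL -> NULL

SQL:
SELECT a.name AS item, b.name AS parent
FROM tasks a
LEFT JOIN tasks b ON a.parent_id = b.id

Result:
item      | parent
----------+-------
Audit     | NULL  
Research  | NULL  
Train     | NULL  
Implement | NULL  


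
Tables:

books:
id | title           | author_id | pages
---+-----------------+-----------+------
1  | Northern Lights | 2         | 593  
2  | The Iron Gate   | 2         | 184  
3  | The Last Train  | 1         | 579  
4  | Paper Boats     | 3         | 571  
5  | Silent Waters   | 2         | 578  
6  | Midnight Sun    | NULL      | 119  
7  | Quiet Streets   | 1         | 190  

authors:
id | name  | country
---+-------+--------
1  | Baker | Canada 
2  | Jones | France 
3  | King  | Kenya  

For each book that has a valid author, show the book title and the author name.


INNER JOIN keeps only books rows whose author_id matches an id in authors. Walk through each book:
  - book 1 (Northern Lights): author_id=2 -> matches Jones
  - book 2 (The Iron Gate): author_id=2 -> matches Jones
  - book 3 (The Last Train): author_id=1 -> matches Baker
  - book 4 (Paper Boats): author_id=3 -> matches King
  - book 5 (Silent Waters): author_id=2 -> matches Jones
  - book 6 (Midnight Sun): author_id=NULL, no match -> dropped
  - book 7 (Quiet Streets): author_id=1 -> matches Baker
So 1 of 7 rows is dropped.

SQL:
SELECT a.title, b.name AS author
FROM books a
INNER JOIN authors b ON a.author_id = b.id

Result:
title           | author
----------------+-------
Northern Lights | Jones 
The Iron Gate   | Jones 
The Last Train  | Baker 
Paper Boats     | King  
Silent Waters   | Jones 
Quiet Streets   | Baker 


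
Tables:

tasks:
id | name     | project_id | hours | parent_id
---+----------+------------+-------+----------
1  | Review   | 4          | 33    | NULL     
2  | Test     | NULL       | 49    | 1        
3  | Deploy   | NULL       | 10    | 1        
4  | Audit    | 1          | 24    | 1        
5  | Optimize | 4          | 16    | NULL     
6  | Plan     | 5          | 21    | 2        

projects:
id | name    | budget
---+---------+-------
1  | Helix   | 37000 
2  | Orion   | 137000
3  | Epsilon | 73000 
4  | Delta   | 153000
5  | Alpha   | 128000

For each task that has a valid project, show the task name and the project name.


INNER JOIN keeps only tasks rows whose project_id matches an id in projects. Walk through each task:
  - task 1 (Review): project_id=4 -> matches Delta
  - task 2 (Test): project_id=NULL, no match -> dropped
  - task 3 (Deploy): project_id=NULL, no match -> dropped
  - task 4 (Audit): project_id=1 -> matches Helix
  - task 5 (Optimize): project_id=4 -> matches Delta
  - task 6 (Plan): project_id=5 -> matches Alpha
So 2 of 6 rows are dropped.

SQL:
SELECT a.name, b.name AS project
FROM tasks a
INNER JOIN projects b ON a.project_id = b.id

Result:
name     | project
---------+--------
Review   | Delta  
Audit    | Helix  
Optimize | Delta  
Plan     | Alpha  


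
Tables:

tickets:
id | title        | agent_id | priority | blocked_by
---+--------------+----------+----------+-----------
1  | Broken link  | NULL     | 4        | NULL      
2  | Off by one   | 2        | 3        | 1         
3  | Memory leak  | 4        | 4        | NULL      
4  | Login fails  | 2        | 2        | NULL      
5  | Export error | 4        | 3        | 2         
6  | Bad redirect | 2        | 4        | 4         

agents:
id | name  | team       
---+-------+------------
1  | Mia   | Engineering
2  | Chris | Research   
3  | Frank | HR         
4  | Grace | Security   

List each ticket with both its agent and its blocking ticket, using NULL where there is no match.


Two LEFT JOINs from the same base table tickets: one to agents via agent_id, one to tickets itself via blocked_by. Both are LEFT so every ticket is preserved.
Match against agents:
  - ticket 1 (Broken link): agent_id=NULL, no match -> kept with NULL
  - ticket 2 (Off by one): agent_id=2 -> matches Chris
  - ticket 3 (Memory leak): agent_id=4 -> matches Grace
  - ticket 4 (Login fails): agent_id=2 -> matches Chris
  - ticket 5 (Export error): agent_id=4 -> matches Grace
  - ticket 6 (Bad redirect): agent_id=2 -> matches Chris
Match against tickets (self):
  - ticket 1 (Broken link): blocked_by=NULL -> NULL
  - ticket 2 (Off by one): blocked_by=1 -> Broken link
  - ticket 3 (Memory leak): blocked_by=NULL -> NULL
  - ticket 4 (Login fails): blocked_by=NULL -> NULL
  - ticket 5 (Export error): blocked_by=2 -> Off by one
  - ticket 6 (Bad redirect): blocked_by=4 -> Login fails

SQL:
SELECT a.title, b.name AS agent, c.title AS blocked_by
FROM tickets a
LEFT JOIN agents b ON a.agent_id = b.id
LEFT JOIN tickets c ON a.blocked_by = c.id

Result:
title        | agent | blocked_by 
-------------+-------+------------
Broken link  | NULL  | NULL       
Off by one   | Chris | Broken link
Memory leak  | Grace | NULL       
Login fails  | Chris | NULL       
Export error | Grace | Off by one 
Bad redirect | Chris | Login fails


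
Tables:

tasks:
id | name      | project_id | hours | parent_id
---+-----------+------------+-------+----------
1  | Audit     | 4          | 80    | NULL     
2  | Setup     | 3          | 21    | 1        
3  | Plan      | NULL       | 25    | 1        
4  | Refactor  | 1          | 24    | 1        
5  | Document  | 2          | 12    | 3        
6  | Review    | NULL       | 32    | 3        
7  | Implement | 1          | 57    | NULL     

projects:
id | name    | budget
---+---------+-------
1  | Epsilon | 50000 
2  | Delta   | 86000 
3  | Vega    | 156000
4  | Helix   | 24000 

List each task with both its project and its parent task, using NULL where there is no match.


Two LEFT JOINs from the same base table tasks: one to projects via project_id, one to tasks itself via parent_id. Both are LEFT so every task is preserved.
Match against projects:
  - task 1 (Audit): project_id=4 -> matches Helix
  - task 2 (Setup): project_id=3 -> matches Vega
  - task 3 (Plan): project_id=NULL, no match -> kept with NULL
  - task 4 (Refactor): project_id=1 -> matches Epsilon
  - task 5 (Document): project_id=2 -> matches Delta
  - task 6 (Review): project_id=NULL, no match -> kept with NULL
  - task 7 (Implement): project_id=1 -> matches Epsilon
Match against tasks (self):
  - task 1 (Audit): parent_id=NULL -> NULL
  - task 2 (Setup): parent_id=1 -> Audit
  - task 3 (Plan): parent_id=1 -> Audit
  - task 4 (Refactor): parent_id=1 -> Audit
  - task 5 (Document): parent_id=3 -> Plan
  - task 6 (Review): parent_id=3 -> Plan
  - task 7 (Implement): parent_id=NULL -> NULL

SQL:
SELECT a.name, b.name AS project, c.name AS parent
FROM tasks a
LEFT JOIN projects b ON a.project_id = b.id
LEFT JOIN tasks c ON a.parent_id = c.id

Result:
name      | project | parent
----------+---------+-------
Audit     | Helix   | NULL  
Setup     | Vega    | Audit 
Plan      | NULL    | Audit 
Refactor  | Epsilon | Audit 
Document  | Delta   | Plan  
Review    | NULL    | Plan  
Implement | Epsilon | NULL  


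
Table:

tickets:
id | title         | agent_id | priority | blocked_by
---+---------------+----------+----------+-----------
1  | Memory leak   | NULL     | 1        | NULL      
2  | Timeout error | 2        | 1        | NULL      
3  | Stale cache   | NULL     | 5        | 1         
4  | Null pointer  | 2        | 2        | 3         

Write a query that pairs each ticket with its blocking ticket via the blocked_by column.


This is a self-join: tickets is joined to a second copy of itself, matching each row's blocked_by to another row's id. Use LEFT JOIN so rows with blocked_by=NULL are kept.
  - ticket 1 (Memory leak): blocked_by=NULL -> NULL
  - ticket 2 (Timeout error): blocked_by=NULL -> NULL
  - ticket 3 (Stale cache): blocked_by=1 -> Memory leak
  - ticket 4 (Null pointer): blocked_by=3 -> Stale cache

SQL:
SELECT a.title AS item, b.title AS blocked_by
FROM tickets a
LEFT JOIN tickets b ON a.blocked_by = b.id

Result:
item          | blocked_by 
--------------+------------
Memory leak   | NULL       
Timeout error | NULL       
Stale cache   | Memory leak
Null pointer  | Stale cache
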